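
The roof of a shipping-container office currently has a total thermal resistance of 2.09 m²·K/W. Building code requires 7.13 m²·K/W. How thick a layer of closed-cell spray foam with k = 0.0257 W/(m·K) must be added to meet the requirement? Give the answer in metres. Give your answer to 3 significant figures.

0.130 m

ΔR = 7.13 − 2.09 = 5.04 m²·K/W
L = ΔR × k = 5.04 × 0.0257 = 0.1295 m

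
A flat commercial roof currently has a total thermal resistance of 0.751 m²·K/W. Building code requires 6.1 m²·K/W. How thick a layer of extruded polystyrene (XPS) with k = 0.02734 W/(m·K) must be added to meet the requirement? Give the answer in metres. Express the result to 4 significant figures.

0.1462 m

ΔR = 6.1 − 0.751 = 5.349 m²·K/W
L = ΔR × k = 5.349 × 0.02734 = 0.14624 m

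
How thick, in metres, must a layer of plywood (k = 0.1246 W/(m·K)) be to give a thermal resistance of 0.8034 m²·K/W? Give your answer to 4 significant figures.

L = R·k = 0.8034 × 0.1246 = 0.1001 m

0.1001 m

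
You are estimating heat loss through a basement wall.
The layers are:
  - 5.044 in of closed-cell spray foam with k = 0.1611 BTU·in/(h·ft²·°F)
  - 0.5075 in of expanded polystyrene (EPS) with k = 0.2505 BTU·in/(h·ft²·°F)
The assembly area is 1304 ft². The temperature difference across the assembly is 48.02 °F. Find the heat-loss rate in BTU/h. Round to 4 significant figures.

1878 BTU/h

5.044/0.1611 = 31.31
0.5075/0.2505 = 2.0259
R_total = 31.31 + 2.0259 = 33.336 ft²·°F·h/BTU
Q = A·ΔT/R = 1304 × 48.02 / 33.336 = 1878.4 BTU/h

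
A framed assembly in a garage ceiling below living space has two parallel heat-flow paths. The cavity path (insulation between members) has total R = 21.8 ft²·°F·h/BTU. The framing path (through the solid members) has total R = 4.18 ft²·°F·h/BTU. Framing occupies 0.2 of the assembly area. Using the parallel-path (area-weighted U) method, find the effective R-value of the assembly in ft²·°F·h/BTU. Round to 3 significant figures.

11.8 ft²·°F·h/BTU

U_eff = 0.8/21.8 + 0.2/4.18 = 0.0367 + 0.04785 = 0.08454
R_eff = 1/U_eff = 11.83 ft²·°F·h/BTU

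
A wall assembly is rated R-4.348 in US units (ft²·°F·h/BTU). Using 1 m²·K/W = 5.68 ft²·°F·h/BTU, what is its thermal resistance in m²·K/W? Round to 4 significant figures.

0.7655 m²·K/W

R_SI = 4.348/5.68 = 0.76549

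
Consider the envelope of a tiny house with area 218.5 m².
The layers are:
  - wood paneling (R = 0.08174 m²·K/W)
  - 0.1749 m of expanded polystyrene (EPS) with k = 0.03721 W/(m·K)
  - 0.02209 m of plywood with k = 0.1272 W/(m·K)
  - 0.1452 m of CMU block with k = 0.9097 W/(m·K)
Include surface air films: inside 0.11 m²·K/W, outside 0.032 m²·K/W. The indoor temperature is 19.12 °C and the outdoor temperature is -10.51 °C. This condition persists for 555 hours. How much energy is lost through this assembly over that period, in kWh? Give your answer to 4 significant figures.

683.5 kWh

0.1749/0.03721 = 4.7003
0.02209/0.1272 = 0.17366
0.1452/0.9097 = 0.15961
R_total = 0.11 + 0.08174 + 4.7003 + 0.17366 + 0.15961 + 0.032 = 5.2574 m²·K/W
Q = 218.5 × (19.12 − (-10.51)) / 5.2574 = 1231.4 W
E = 1231.4 W × 555 h / 1000 = 683.45 kWh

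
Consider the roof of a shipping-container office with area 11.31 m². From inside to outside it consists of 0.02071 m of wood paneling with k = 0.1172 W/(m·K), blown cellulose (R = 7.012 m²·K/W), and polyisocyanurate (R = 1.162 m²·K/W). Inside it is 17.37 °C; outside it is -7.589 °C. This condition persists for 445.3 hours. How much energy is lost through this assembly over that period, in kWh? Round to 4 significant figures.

15.05 kWh

0.02071/0.1172 = 0.17671
R_total = 0.17671 + 7.012 + 1.162 = 8.3507 m²·K/W
Q = 11.31 × (17.37 − (-7.589)) / 8.3507 = 33.804 W
E = 33.804 W × 445.3 h / 1000 = 15.053 kWh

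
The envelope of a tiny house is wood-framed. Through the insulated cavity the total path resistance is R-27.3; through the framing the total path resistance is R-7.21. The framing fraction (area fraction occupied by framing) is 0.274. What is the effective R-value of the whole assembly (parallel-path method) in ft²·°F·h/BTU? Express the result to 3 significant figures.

U_eff = 0.726/27.3 + 0.274/7.21 = 0.02659 + 0.038 = 0.0646
R_eff = 1/U_eff = 15.48 ft²·°F·h/BTU

15.5 ft²·°F·h/BTU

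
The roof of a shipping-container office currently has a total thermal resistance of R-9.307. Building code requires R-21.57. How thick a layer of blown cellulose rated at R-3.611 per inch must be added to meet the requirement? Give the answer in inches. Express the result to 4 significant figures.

3.396 in

ΔR = 21.57 − 9.307 = 12.263 ft²·°F·h/BTU
L = ΔR / (R/in) = 12.263/3.611 = 3.396 in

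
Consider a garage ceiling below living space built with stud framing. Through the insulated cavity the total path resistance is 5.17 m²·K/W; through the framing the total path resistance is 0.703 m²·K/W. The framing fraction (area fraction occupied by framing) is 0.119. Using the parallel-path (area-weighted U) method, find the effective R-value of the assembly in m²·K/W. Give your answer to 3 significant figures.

2.94 m²·K/W

U_eff = 0.881/5.17 + 0.119/0.703 = 0.1704 + 0.1693 = 0.3397
R_eff = 1/U_eff = 2.944 m²·K/W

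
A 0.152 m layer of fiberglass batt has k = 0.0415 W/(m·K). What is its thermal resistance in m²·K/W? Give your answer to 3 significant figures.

R = L/k = 0.152/0.0415 = 3.663 m²·K/W

3.66 m²·K/W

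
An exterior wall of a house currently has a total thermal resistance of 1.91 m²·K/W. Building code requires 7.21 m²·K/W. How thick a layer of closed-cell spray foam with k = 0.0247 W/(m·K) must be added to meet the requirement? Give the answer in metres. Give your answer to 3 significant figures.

ΔR = 7.21 − 1.91 = 5.3 m²·K/W
L = ΔR × k = 5.3 × 0.0247 = 0.1309 m

0.131 m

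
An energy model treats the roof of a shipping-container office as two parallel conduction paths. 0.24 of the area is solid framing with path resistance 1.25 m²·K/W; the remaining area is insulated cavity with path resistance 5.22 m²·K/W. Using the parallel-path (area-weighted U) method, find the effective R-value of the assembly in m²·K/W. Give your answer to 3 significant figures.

2.96 m²·K/W

U_eff = 0.76/5.22 + 0.24/1.25 = 0.1456 + 0.192 = 0.3376
R_eff = 1/U_eff = 2.962 m²·K/W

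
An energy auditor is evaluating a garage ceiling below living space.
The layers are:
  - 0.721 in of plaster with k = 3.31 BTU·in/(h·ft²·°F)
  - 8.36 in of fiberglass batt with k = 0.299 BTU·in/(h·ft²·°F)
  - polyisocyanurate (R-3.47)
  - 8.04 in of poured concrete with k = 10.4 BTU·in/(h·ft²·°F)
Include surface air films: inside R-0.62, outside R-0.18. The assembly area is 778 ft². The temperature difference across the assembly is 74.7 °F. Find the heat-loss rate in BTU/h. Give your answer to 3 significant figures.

0.721/3.31 = 0.2178
8.36/0.299 = 27.96
8.04/10.4 = 0.7731
R_total = 0.62 + 0.2178 + 27.96 + 3.47 + 0.7731 + 0.18 = 33.22 ft²·°F·h/BTU
Q = A·ΔT/R = 778 × 74.7 / 33.22 = 1749 BTU/h

1750 BTU/h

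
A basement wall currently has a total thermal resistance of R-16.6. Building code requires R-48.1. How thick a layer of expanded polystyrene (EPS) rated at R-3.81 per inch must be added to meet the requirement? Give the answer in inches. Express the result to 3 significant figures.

ΔR = 48.1 − 16.6 = 31.5 ft²·°F·h/BTU
L = ΔR / (R/in) = 31.5/3.81 = 8.268 in

8.27 in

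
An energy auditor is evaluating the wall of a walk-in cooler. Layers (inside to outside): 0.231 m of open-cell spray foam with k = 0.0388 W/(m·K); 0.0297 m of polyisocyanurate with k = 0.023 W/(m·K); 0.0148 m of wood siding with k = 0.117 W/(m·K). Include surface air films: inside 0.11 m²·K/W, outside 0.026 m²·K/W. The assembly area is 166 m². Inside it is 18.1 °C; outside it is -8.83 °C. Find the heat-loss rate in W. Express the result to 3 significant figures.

595 W

0.231/0.0388 = 5.954
0.0297/0.023 = 1.291
0.0148/0.117 = 0.1265
R_total = 0.11 + 5.954 + 1.291 + 0.1265 + 0.026 = 7.507 m²·K/W
Q = A·ΔT/R = 166 × (18.1 − (-8.83)) / 7.507 = 595.5 W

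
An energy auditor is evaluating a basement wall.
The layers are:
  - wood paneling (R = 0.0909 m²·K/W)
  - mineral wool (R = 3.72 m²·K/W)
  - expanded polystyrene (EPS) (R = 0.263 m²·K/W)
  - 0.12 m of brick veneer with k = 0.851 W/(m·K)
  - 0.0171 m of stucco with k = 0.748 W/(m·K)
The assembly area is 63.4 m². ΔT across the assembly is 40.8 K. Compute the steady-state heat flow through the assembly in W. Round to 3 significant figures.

610 W

0.12/0.851 = 0.141
0.0171/0.748 = 0.02286
R_total = 0.0909 + 3.72 + 0.263 + 0.141 + 0.02286 = 4.238 m²·K/W
Q = A·ΔT/R = 63.4 × 40.8 / 4.238 = 610.4 W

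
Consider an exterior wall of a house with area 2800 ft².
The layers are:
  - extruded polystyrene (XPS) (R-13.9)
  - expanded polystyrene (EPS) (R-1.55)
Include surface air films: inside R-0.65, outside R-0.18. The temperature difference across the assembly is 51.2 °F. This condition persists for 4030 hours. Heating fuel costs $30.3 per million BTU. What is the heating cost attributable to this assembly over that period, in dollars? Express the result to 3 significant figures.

R_total = 0.65 + 13.9 + 1.55 + 0.18 = 16.28 ft²·°F·h/BTU
Q = 2800 × 51.2 / 16.28 = 8806 BTU/h
E = 8806 × 4030 = 35490000 BTU
Cost = 35490000/10⁶ × 30.3 = $1075

1080 dollars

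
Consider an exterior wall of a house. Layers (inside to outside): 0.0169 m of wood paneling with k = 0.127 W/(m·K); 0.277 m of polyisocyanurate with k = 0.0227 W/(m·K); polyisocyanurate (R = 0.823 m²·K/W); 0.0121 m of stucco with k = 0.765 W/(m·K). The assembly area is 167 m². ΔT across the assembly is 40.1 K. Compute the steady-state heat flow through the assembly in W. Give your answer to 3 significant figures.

0.0169/0.127 = 0.1331
0.277/0.0227 = 12.2
0.0121/0.765 = 0.01582
R_total = 0.1331 + 12.2 + 0.823 + 0.01582 = 13.17 m²·K/W
Q = A·ΔT/R = 167 × 40.1 / 13.17 = 508.3 W

508 W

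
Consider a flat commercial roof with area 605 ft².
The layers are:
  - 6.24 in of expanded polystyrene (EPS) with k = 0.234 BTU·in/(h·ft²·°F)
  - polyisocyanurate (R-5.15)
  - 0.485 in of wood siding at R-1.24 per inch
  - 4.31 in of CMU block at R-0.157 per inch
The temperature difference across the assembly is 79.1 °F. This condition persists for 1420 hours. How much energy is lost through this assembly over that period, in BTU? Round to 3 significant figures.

2050000 BTU

6.24/0.234 = 26.67
0.485 × 1.24 = 0.6014
4.31 × 0.157 = 0.6767
R_total = 26.67 + 5.15 + 0.6014 + 0.6767 = 33.09 ft²·°F·h/BTU
Q = 605 × 79.1 / 33.09 = 1446 BTU/h
E = 1446 × 1420 = 2053000 BTU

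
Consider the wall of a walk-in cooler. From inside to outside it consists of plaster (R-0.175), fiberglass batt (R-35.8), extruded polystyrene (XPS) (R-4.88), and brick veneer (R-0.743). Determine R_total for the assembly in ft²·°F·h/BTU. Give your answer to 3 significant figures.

R_total = 0.175 + 35.8 + 4.88 + 0.743 = 41.6 ft²·°F·h/BTU

41.6 ft²·°F·h/BTU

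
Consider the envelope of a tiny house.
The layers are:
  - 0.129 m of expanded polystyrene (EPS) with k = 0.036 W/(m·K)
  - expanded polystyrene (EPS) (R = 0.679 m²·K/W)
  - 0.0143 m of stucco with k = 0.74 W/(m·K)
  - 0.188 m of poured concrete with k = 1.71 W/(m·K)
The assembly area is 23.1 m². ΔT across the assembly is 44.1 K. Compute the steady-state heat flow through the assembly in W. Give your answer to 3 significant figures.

0.129/0.036 = 3.583
0.0143/0.74 = 0.01932
0.188/1.71 = 0.1099
R_total = 3.583 + 0.679 + 0.01932 + 0.1099 = 4.392 m²·K/W
Q = A·ΔT/R = 23.1 × 44.1 / 4.392 = 232 W

232 W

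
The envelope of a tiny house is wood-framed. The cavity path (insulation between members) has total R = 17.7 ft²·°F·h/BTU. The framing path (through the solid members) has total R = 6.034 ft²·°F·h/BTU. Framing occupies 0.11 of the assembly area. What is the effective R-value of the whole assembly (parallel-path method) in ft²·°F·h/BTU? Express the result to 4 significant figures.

U_eff = 0.89/17.7 + 0.11/6.034 = 0.050282 + 0.01823 = 0.068513
R_eff = 1/U_eff = 14.596 ft²·°F·h/BTU

14.60 ft²·°F·h/BTU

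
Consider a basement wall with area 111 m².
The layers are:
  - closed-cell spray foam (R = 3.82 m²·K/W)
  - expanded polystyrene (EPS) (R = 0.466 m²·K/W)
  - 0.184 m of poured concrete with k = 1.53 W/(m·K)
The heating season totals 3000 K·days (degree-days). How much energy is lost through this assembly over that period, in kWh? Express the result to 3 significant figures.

0.184/1.53 = 0.1203
R_total = 3.82 + 0.466 + 0.1203 = 4.406 m²·K/W
E = A × HDD × 24 / R / 1000 = 111 × 3000 × 24 / 4.406 / 1000 = 1814 kWh

1810 kWh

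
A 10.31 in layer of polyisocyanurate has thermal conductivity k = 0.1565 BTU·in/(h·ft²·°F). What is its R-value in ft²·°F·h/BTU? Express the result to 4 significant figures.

65.88 ft²·°F·h/BTU

R = L/k = 10.31/0.1565 = 65.879 ft²·°F·h/BTU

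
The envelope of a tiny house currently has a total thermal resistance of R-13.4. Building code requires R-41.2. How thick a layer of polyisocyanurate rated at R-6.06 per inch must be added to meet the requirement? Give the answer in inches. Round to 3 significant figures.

4.59 in

ΔR = 41.2 − 13.4 = 27.8 ft²·°F·h/BTU
L = ΔR / (R/in) = 27.8/6.06 = 4.587 in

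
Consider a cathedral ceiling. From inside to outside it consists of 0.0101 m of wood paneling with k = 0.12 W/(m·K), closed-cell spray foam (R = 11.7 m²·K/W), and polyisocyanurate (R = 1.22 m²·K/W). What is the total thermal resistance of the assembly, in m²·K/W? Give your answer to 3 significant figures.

13.0 m²·K/W

0.0101/0.12 = 0.08417
R_total = 0.08417 + 11.7 + 1.22 = 13 m²·K/W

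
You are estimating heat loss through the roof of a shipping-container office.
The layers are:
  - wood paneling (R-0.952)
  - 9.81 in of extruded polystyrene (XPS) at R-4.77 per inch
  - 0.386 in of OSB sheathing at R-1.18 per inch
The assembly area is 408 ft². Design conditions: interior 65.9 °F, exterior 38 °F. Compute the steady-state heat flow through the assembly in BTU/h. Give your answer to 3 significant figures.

9.81 × 4.77 = 46.79
0.386 × 1.18 = 0.4555
R_total = 0.952 + 46.79 + 0.4555 = 48.2 ft²·°F·h/BTU
Q = A·ΔT/R = 408 × (65.9 − 38) / 48.2 = 236.2 BTU/h

236 BTU/h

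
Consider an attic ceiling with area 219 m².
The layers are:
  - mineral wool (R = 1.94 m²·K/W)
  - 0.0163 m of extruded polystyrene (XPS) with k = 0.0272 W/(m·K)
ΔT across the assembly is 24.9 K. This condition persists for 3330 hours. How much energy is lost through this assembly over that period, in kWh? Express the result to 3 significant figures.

7150 kWh

0.0163/0.0272 = 0.5993
R_total = 1.94 + 0.5993 = 2.539 m²·K/W
Q = 219 × 24.9 / 2.539 = 2148 W
E = 2148 W × 3330 h / 1000 = 7151 kWh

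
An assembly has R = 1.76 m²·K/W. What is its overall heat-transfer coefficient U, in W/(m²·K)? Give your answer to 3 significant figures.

U = 1/R = 1/1.76 = 0.5682

0.568 W/(m²·K)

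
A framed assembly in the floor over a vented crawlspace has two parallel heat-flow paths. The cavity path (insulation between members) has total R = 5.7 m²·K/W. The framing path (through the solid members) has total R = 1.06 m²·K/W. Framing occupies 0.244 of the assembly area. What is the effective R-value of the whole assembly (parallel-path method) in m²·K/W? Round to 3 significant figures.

2.76 m²·K/W

U_eff = 0.756/5.7 + 0.244/1.06 = 0.1326 + 0.2302 = 0.3628
R_eff = 1/U_eff = 2.756 m²·K/W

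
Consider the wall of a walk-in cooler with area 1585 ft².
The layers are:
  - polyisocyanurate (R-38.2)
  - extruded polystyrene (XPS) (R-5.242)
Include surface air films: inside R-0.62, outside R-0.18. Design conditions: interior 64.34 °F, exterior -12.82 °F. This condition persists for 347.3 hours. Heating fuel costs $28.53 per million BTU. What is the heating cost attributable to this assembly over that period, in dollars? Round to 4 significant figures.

R_total = 0.62 + 38.2 + 5.242 + 0.18 = 44.242 ft²·°F·h/BTU
Q = 1585 × (64.34 − (-12.82)) / 44.242 = 2764.3 BTU/h
E = 2764.3 × 347.3 = 960040 BTU
Cost = 960040/10⁶ × 28.53 = $27.39

27.39 dollars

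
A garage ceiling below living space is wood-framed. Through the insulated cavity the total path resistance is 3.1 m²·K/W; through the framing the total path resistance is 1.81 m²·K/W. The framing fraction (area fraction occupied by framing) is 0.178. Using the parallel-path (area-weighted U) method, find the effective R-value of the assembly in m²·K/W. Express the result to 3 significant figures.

2.75 m²·K/W

U_eff = 0.822/3.1 + 0.178/1.81 = 0.2652 + 0.09834 = 0.3635
R_eff = 1/U_eff = 2.751 m²·K/W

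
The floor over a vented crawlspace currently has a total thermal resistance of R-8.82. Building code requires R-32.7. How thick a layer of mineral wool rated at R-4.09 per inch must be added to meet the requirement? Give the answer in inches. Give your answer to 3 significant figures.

ΔR = 32.7 − 8.82 = 23.88 ft²·°F·h/BTU
L = ΔR / (R/in) = 23.88/4.09 = 5.839 in

5.84 in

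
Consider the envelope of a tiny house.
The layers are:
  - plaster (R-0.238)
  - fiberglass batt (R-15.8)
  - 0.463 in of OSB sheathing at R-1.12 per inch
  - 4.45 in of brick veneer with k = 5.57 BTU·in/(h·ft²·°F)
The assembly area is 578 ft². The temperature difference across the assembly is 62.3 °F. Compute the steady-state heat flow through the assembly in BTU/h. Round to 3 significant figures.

2070 BTU/h

0.463 × 1.12 = 0.5186
4.45/5.57 = 0.7989
R_total = 0.238 + 15.8 + 0.5186 + 0.7989 = 17.36 ft²·°F·h/BTU
Q = A·ΔT/R = 578 × 62.3 / 17.36 = 2075 BTU/h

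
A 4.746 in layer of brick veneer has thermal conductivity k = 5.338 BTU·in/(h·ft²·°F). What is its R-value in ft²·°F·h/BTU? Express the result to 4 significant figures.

0.8891 ft²·°F·h/BTU

R = L/k = 4.746/5.338 = 0.8891 ft²·°F·h/BTU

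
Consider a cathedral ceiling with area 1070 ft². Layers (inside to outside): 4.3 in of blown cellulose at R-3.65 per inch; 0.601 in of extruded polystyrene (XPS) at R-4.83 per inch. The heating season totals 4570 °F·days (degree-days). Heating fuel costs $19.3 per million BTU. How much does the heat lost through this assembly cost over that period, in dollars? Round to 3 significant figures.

4.3 × 3.65 = 15.69
0.601 × 4.83 = 2.903
R_total = 15.69 + 2.903 = 18.6 ft²·°F·h/BTU
E = A × HDD × 24 / R = 1070 × 4570 × 24 / 18.6 = 6310000 BTU
Cost = 6310000/10⁶ × 19.3 = $121.8

122 dollars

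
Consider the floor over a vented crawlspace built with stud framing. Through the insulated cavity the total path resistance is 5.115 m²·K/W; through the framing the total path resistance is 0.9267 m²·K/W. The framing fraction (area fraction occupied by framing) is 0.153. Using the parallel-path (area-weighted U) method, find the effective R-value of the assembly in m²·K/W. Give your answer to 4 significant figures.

U_eff = 0.847/5.115 + 0.153/0.9267 = 0.16559 + 0.1651 = 0.33069
R_eff = 1/U_eff = 3.0239 m²·K/W

3.024 m²·K/W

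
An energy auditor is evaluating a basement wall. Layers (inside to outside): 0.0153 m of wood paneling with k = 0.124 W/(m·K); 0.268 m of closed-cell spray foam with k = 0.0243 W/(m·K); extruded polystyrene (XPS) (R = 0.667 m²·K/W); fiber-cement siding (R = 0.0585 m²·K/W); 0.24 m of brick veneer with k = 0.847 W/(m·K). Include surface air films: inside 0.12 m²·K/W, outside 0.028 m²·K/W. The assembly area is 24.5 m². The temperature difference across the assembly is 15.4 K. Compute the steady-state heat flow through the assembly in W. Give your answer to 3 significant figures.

30.7 W

0.0153/0.124 = 0.1234
0.268/0.0243 = 11.03
0.24/0.847 = 0.2834
R_total = 0.12 + 0.1234 + 11.03 + 0.667 + 0.0585 + 0.2834 + 0.028 = 12.31 m²·K/W
Q = A·ΔT/R = 24.5 × 15.4 / 12.31 = 30.65 W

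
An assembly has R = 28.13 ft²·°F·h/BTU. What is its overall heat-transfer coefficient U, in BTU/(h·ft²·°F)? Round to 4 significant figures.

U = 1/R = 1/28.13 = 0.035549

0.03555 BTU/(h·ft²·°F)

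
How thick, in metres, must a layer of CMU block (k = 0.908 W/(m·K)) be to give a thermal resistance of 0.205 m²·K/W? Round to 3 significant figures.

0.186 m

L = R·k = 0.205 × 0.908 = 0.1861 m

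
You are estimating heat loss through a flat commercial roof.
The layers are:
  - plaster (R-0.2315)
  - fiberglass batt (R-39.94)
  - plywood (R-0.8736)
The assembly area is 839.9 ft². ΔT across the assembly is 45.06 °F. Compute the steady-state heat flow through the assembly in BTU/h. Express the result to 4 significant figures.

922.1 BTU/h

R_total = 0.2315 + 39.94 + 0.8736 = 41.045 ft²·°F·h/BTU
Q = A·ΔT/R = 839.9 × 45.06 / 41.045 = 922.06 BTU/h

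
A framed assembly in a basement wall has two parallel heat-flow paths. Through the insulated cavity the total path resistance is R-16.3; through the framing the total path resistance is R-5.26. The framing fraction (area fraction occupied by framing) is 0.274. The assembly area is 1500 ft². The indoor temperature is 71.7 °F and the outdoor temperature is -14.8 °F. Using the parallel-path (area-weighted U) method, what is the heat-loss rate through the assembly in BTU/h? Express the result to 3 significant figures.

12500 BTU/h

U_eff = 0.726/16.3 + 0.274/5.26 = 0.04454 + 0.05209 = 0.09663
R_eff = 1/U_eff = 10.35 ft²·°F·h/BTU
Q = 1500 × (71.7 − (-14.8)) / 10.35 = 12540 BTU/h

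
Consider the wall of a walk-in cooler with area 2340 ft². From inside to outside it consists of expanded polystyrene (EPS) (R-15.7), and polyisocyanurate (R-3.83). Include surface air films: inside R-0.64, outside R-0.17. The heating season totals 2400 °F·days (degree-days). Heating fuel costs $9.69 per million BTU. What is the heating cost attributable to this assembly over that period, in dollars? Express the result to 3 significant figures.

64.2 dollars

R_total = 0.64 + 15.7 + 3.83 + 0.17 = 20.34 ft²·°F·h/BTU
E = A × HDD × 24 / R = 2340 × 2400 × 24 / 20.34 = 6627000 BTU
Cost = 6627000/10⁶ × 9.69 = $64.21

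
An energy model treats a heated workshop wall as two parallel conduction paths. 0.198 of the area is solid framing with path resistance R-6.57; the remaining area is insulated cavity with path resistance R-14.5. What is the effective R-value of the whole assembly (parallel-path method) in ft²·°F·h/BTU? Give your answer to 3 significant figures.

U_eff = 0.802/14.5 + 0.198/6.57 = 0.05531 + 0.03014 = 0.08545
R_eff = 1/U_eff = 11.7 ft²·°F·h/BTU

11.7 ft²·°F·h/BTU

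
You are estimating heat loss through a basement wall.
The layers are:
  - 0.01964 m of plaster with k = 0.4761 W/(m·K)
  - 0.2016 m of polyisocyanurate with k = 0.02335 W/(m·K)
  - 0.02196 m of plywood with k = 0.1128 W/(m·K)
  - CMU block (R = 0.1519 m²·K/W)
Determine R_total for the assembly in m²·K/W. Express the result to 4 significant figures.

0.01964/0.4761 = 0.041252
0.2016/0.02335 = 8.6338
0.02196/0.1128 = 0.19468
R_total = 0.041252 + 8.6338 + 0.19468 + 0.1519 = 9.0217 m²·K/W

9.022 m²·K/W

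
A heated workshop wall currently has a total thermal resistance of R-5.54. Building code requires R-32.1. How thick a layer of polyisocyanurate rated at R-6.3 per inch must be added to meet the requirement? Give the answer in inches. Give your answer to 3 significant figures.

ΔR = 32.1 − 5.54 = 26.56 ft²·°F·h/BTU
L = ΔR / (R/in) = 26.56/6.3 = 4.216 in

4.22 in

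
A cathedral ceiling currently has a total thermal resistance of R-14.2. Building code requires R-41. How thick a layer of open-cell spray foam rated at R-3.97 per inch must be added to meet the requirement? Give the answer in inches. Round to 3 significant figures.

6.75 in

ΔR = 41 − 14.2 = 26.8 ft²·°F·h/BTU
L = ΔR / (R/in) = 26.8/3.97 = 6.751 in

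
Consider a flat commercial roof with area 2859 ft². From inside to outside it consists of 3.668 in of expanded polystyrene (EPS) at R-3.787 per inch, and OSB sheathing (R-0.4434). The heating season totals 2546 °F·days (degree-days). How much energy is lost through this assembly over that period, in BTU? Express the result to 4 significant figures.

12190000 BTU

3.668 × 3.787 = 13.891
R_total = 13.891 + 0.4434 = 14.334 ft²·°F·h/BTU
E = A × HDD × 24 / R = 2859 × 2546 × 24 / 14.334 = 12187000 BTU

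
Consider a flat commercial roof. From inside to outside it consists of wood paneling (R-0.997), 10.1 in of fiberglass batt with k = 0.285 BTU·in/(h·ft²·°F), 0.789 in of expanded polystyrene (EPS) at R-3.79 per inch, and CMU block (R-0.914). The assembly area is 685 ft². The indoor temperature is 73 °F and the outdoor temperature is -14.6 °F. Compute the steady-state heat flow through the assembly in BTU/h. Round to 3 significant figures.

10.1/0.285 = 35.44
0.789 × 3.79 = 2.99
R_total = 0.997 + 35.44 + 2.99 + 0.914 = 40.34 ft²·°F·h/BTU
Q = A·ΔT/R = 685 × (73 − (-14.6)) / 40.34 = 1488 BTU/h

1490 BTU/h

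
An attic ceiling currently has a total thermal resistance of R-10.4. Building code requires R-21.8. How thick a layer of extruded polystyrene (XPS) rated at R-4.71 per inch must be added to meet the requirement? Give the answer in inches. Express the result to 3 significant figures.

ΔR = 21.8 − 10.4 = 11.4 ft²·°F·h/BTU
L = ΔR / (R/in) = 11.4/4.71 = 2.42 in

2.42 in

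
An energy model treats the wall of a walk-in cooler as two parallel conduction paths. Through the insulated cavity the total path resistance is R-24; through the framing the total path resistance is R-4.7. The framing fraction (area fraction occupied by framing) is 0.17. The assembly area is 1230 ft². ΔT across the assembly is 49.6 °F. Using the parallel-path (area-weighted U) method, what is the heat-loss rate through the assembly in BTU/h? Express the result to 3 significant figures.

U_eff = 0.83/24 + 0.17/4.7 = 0.03458 + 0.03617 = 0.07075
R_eff = 1/U_eff = 14.13 ft²·°F·h/BTU
Q = 1230 × 49.6 / 14.13 = 4317 BTU/h

4320 BTU/h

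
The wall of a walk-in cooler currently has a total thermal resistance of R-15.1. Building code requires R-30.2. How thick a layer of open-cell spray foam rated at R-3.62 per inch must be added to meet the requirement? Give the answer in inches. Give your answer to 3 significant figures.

ΔR = 30.2 − 15.1 = 15.1 ft²·°F·h/BTU
L = ΔR / (R/in) = 15.1/3.62 = 4.171 in

4.17 in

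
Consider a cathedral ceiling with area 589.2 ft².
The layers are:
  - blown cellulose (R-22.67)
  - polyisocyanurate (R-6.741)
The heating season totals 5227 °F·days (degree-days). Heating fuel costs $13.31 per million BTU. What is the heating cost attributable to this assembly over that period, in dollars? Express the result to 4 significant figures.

R_total = 22.67 + 6.741 = 29.411 ft²·°F·h/BTU
E = A × HDD × 24 / R = 589.2 × 5227 × 24 / 29.411 = 2513100 BTU
Cost = 2513100/10⁶ × 13.31 = $33.45

33.45 dollars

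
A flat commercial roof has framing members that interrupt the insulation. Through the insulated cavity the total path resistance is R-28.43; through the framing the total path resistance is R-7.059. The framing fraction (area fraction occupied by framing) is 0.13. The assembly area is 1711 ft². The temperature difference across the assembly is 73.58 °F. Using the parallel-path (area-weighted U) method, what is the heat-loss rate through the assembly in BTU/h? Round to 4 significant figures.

U_eff = 0.87/28.43 + 0.13/7.059 = 0.030601 + 0.018416 = 0.049018
R_eff = 1/U_eff = 20.401 ft²·°F·h/BTU
Q = 1711 × 73.58 / 20.401 = 6171.1 BTU/h

6171 BTU/h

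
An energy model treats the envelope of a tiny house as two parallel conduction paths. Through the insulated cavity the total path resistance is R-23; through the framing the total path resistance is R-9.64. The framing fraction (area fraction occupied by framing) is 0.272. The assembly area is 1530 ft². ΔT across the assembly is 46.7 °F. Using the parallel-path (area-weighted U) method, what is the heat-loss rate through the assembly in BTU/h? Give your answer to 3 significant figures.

U_eff = 0.728/23 + 0.272/9.64 = 0.03165 + 0.02822 = 0.05987
R_eff = 1/U_eff = 16.7 ft²·°F·h/BTU
Q = 1530 × 46.7 / 16.7 = 4278 BTU/h

4280 BTU/h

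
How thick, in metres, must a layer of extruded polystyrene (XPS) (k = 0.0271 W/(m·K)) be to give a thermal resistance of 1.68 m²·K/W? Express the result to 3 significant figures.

L = R·k = 1.68 × 0.0271 = 0.04553 m

0.0455 m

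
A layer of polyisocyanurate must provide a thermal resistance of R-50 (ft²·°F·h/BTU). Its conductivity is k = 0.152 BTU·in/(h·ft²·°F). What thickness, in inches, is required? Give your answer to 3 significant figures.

7.60 in

L = R × k = 50 × 0.152 = 7.6 in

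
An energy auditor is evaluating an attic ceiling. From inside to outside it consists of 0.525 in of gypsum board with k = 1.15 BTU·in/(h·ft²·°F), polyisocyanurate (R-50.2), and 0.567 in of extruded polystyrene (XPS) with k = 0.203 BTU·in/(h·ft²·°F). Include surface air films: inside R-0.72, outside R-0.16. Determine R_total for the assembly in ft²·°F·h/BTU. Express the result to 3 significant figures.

54.3 ft²·°F·h/BTU

0.525/1.15 = 0.4565
0.567/0.203 = 2.793
R_total = 0.72 + 0.4565 + 50.2 + 2.793 + 0.16 = 54.33 ft²·°F·h/BTU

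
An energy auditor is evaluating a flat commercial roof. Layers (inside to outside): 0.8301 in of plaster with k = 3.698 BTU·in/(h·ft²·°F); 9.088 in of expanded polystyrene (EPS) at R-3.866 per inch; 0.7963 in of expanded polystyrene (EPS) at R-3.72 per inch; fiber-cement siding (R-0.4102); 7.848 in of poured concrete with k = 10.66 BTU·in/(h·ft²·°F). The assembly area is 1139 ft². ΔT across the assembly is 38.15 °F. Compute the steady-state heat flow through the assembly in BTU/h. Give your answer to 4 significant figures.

0.8301/3.698 = 0.22447
9.088 × 3.866 = 35.134
0.7963 × 3.72 = 2.9622
7.848/10.66 = 0.73621
R_total = 0.22447 + 35.134 + 2.9622 + 0.4102 + 0.73621 = 39.467 ft²·°F·h/BTU
Q = A·ΔT/R = 1139 × 38.15 / 39.467 = 1101 BTU/h

1101 BTU/h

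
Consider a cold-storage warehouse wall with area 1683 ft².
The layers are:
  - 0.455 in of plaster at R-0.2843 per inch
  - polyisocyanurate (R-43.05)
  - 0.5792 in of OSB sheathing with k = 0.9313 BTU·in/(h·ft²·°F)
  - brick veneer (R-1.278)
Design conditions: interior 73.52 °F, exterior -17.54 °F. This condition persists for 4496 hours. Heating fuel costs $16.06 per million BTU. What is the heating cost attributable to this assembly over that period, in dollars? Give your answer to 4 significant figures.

245.5 dollars

0.455 × 0.2843 = 0.12936
0.5792/0.9313 = 0.62193
R_total = 0.12936 + 43.05 + 0.62193 + 1.278 = 45.079 ft²·°F·h/BTU
Q = 1683 × (73.52 − (-17.54)) / 45.079 = 3399.7 BTU/h
E = 3399.7 × 4496 = 15285000 BTU
Cost = 15285000/10⁶ × 16.06 = $245.47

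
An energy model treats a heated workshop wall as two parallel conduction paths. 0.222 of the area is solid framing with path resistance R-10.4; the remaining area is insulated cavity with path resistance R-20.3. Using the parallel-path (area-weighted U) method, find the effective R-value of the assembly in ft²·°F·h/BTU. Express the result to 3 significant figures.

U_eff = 0.778/20.3 + 0.222/10.4 = 0.03833 + 0.02135 = 0.05967
R_eff = 1/U_eff = 16.76 ft²·°F·h/BTU

16.8 ft²·°F·h/BTU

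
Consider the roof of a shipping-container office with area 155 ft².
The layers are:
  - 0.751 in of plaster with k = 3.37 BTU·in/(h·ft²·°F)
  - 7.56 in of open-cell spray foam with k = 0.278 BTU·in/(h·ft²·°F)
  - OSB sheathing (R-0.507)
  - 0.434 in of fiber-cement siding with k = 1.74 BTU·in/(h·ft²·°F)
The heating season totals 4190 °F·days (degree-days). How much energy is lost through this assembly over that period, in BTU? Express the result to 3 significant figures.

0.751/3.37 = 0.2228
7.56/0.278 = 27.19
0.434/1.74 = 0.2494
R_total = 0.2228 + 27.19 + 0.507 + 0.2494 = 28.17 ft²·°F·h/BTU
E = A × HDD × 24 / R = 155 × 4190 × 24 / 28.17 = 553200 BTU

553000 BTU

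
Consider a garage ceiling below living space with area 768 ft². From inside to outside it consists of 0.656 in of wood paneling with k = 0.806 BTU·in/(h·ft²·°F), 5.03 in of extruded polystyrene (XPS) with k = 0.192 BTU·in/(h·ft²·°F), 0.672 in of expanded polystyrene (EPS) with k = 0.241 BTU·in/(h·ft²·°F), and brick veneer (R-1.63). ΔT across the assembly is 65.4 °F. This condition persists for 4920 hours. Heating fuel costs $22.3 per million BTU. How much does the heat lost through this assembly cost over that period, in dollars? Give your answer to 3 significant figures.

0.656/0.806 = 0.8139
5.03/0.192 = 26.2
0.672/0.241 = 2.788
R_total = 0.8139 + 26.2 + 2.788 + 1.63 = 31.43 ft²·°F·h/BTU
Q = 768 × 65.4 / 31.43 = 1598 BTU/h
E = 1598 × 4920 = 7862000 BTU
Cost = 7862000/10⁶ × 22.3 = $175.3

175 dollars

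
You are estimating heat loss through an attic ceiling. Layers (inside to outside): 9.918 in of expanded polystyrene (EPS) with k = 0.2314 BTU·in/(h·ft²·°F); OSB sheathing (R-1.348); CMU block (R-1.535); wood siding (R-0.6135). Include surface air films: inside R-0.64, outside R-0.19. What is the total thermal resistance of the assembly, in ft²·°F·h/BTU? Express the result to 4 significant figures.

9.918/0.2314 = 42.861
R_total = 0.64 + 42.861 + 1.348 + 1.535 + 0.6135 + 0.19 = 47.187 ft²·°F·h/BTU

47.19 ft²·°F·h/BTU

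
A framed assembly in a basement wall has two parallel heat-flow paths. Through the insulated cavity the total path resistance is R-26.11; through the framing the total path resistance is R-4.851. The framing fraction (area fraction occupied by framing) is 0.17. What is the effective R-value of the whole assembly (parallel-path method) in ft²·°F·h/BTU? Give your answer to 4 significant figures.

U_eff = 0.83/26.11 + 0.17/4.851 = 0.031789 + 0.035044 = 0.066833
R_eff = 1/U_eff = 14.963 ft²·°F·h/BTU

14.96 ft²·°F·h/BTU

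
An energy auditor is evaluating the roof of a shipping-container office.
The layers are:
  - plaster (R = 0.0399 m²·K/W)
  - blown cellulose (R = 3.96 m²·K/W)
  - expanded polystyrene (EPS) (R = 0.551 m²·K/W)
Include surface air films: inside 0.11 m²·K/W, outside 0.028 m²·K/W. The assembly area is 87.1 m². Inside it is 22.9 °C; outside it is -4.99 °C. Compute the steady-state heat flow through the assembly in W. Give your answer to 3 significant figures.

518 W

R_total = 0.11 + 0.0399 + 3.96 + 0.551 + 0.028 = 4.689 m²·K/W
Q = A·ΔT/R = 87.1 × (22.9 − (-4.99)) / 4.689 = 518.1 W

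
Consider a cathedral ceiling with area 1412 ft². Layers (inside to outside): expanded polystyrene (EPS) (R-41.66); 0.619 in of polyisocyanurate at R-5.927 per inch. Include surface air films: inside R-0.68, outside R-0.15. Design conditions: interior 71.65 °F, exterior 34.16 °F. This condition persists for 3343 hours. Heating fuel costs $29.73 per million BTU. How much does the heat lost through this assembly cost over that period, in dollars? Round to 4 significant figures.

114.0 dollars

0.619 × 5.927 = 3.6688
R_total = 0.68 + 41.66 + 3.6688 + 0.15 = 46.159 ft²·°F·h/BTU
Q = 1412 × (71.65 − 34.16) / 46.159 = 1146.8 BTU/h
E = 1146.8 × 3343 = 3833800 BTU
Cost = 3833800/10⁶ × 29.73 = $113.98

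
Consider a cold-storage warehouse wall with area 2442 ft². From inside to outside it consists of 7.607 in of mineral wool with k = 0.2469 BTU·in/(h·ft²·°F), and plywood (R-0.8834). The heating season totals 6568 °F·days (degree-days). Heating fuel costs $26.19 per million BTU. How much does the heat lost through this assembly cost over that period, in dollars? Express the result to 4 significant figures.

318.1 dollars

7.607/0.2469 = 30.81
R_total = 30.81 + 0.8834 = 31.693 ft²·°F·h/BTU
E = A × HDD × 24 / R = 2442 × 6568 × 24 / 31.693 = 12146000 BTU
Cost = 12146000/10⁶ × 26.19 = $318.09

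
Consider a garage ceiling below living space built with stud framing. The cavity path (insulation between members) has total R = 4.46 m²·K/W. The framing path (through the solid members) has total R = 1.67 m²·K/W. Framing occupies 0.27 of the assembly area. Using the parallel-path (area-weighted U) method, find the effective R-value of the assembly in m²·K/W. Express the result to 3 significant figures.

3.07 m²·K/W

U_eff = 0.73/4.46 + 0.27/1.67 = 0.1637 + 0.1617 = 0.3254
R_eff = 1/U_eff = 3.074 m²·K/W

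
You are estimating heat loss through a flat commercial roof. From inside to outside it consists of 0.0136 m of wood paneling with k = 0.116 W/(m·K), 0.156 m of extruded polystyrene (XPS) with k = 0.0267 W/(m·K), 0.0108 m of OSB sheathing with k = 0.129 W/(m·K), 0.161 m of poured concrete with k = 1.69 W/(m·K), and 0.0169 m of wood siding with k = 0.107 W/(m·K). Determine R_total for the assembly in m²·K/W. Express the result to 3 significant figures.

0.0136/0.116 = 0.1172
0.156/0.0267 = 5.843
0.0108/0.129 = 0.08372
0.161/1.69 = 0.09527
0.0169/0.107 = 0.1579
R_total = 0.1172 + 5.843 + 0.08372 + 0.09527 + 0.1579 = 6.297 m²·K/W

6.30 m²·K/W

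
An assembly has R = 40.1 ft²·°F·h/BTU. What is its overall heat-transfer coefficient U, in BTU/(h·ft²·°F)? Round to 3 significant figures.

0.0249 BTU/(h·ft²·°F)

U = 1/R = 1/40.1 = 0.02494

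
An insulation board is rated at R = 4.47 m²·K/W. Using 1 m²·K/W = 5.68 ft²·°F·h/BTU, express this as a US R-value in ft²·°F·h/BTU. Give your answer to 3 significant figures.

25.4 ft²·°F·h/BTU

R_US = 4.47 × 5.68 = 25.39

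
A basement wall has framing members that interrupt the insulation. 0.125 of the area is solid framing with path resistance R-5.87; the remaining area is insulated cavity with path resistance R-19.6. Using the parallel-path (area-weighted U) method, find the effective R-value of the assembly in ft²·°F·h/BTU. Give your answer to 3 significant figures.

15.2 ft²·°F·h/BTU

U_eff = 0.875/19.6 + 0.125/5.87 = 0.04464 + 0.02129 = 0.06594
R_eff = 1/U_eff = 15.17 ft²·°F·h/BTU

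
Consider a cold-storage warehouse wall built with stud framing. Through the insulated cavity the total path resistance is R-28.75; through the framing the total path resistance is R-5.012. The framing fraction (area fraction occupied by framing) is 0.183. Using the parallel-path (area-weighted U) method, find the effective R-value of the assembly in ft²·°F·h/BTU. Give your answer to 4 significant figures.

15.40 ft²·°F·h/BTU

U_eff = 0.817/28.75 + 0.183/5.012 = 0.028417 + 0.036512 = 0.06493
R_eff = 1/U_eff = 15.401 ft²·°F·h/BTU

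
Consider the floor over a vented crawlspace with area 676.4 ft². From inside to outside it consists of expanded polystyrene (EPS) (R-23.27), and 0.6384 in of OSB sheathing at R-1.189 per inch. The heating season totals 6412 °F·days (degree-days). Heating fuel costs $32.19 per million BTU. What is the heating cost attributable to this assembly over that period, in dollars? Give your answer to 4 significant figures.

139.4 dollars

0.6384 × 1.189 = 0.75906
R_total = 23.27 + 0.75906 = 24.029 ft²·°F·h/BTU
E = A × HDD × 24 / R = 676.4 × 6412 × 24 / 24.029 = 4331800 BTU
Cost = 4331800/10⁶ × 32.19 = $139.44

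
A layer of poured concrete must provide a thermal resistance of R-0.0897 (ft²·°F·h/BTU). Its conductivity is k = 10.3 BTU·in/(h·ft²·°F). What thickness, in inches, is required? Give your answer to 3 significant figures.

L = R × k = 0.0897 × 10.3 = 0.9239 in

0.924 in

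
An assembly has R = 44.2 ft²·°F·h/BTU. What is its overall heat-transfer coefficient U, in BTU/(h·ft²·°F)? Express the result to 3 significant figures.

U = 1/R = 1/44.2 = 0.02262

0.0226 BTU/(h·ft²·°F)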